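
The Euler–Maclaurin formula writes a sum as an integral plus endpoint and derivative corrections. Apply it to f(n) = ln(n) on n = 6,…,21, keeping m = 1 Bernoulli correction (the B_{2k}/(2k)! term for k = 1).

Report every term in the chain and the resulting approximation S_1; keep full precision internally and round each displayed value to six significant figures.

Integral: ∫_6^21 ln(x) dx = 38.1844.
Endpoint term: (f(6) + f(21))/2 = (1.79176 + 3.04452)/2 = 2.41814.
Integral + boundary = 40.6026.
Correction k=1: B_{2}/2! · (f^{(1)}(21) − f^{(1)}(6)) = 1/12 · (0.0476190 − 0.166667) = -0.00992063.

S_1 ≈ 40.5926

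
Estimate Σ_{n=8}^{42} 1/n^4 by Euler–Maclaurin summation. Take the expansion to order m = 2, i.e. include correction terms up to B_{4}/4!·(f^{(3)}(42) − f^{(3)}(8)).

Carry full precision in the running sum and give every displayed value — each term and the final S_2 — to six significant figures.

The integral term ∫_8^42 1/x^4 dx = 0.000646543.
Endpoint term: (f(8) + f(42))/2 = (0.000244141 + 3.21368e-07)/2 = 0.000122231.
Running total after boundary: 0.000768774.
Order-1 term: 1/12 · (-3.06065e-08 − (-0.000122070)) = 1.01700e-05.
After k=1: 0.000778943.
Order-2 term: −1/720 · (-5.20519e-10 − (-5.72205e-05)) = -7.94721e-08.

S_2 ≈ 0.000778864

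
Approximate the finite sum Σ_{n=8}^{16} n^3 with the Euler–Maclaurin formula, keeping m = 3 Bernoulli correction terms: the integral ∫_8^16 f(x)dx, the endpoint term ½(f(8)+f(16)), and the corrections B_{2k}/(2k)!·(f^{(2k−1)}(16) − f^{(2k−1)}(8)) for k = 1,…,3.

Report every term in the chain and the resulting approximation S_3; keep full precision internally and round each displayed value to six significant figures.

S_3 ≈ 17712.0

The integral term ∫_8^16 x^3 dx = 15360.0.
Boundary: ½(f(8) + f(16)) = ½(512.000 + 4096.00) = 2304.00.
Integral + boundary = 17664.0.
Correction k=1: B_{2}/2! · (f^{(1)}(16) − f^{(1)}(8)) = 1/12 · (768.000 − 192.000) = 48.0000.
Partial sum through k=1: 17712.0.
Correction k=2: B_{4}/4! · (f^{(3)}(16) − f^{(3)}(8)) = −1/720 · (6.00000 − 6.00000) = 0.00000.
Partial sum through k=2: 17712.0.
Correction k=3: B_{6}/6! · (f^{(5)}(16) − f^{(5)}(8)) = 1/30240 · (0.00000 − 0.00000) = 0.00000.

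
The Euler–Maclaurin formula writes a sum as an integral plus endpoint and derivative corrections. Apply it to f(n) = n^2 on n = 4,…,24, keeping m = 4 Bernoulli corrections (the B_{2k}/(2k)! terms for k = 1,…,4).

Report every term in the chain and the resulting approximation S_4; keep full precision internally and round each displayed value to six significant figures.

S_4 ≈ 4886.00

∫_4^24 x^2 dx evaluates to 4586.67.
Boundary: ½(f(4) + f(24)) = ½(16.0000 + 576.000) = 296.000.
Integral + boundary = 4882.67.
Correction k=1: B_{2}/2! · (f^{(1)}(24) − f^{(1)}(4)) = 1/12 · (48.0000 − 8.00000) = 3.33333.
After k=1: 4886.00.
Correction k=2: B_{4}/4! · (f^{(3)}(24) − f^{(3)}(4)) = −1/720 · (0.00000 − 0.00000) = 0.00000.
After k=2: 4886.00.
Correction k=3: B_{6}/6! · (f^{(5)}(24) − f^{(5)}(4)) = 1/30240 · (0.00000 − 0.00000) = 0.00000.
After k=3: 4886.00.
Correction k=4: B_{8}/8! · (f^{(7)}(24) − f^{(7)}(4)) = −1/1209600 · (0.00000 − 0.00000) = 0.00000.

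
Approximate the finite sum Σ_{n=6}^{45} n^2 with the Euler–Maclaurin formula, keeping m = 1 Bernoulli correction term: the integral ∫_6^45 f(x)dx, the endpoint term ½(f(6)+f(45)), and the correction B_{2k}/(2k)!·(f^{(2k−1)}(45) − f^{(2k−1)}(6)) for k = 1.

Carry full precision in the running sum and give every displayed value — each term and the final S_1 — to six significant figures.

S_1 ≈ 31340.0

Integral: ∫_6^45 x^2 dx = 30303.0.
Boundary: ½(f(6) + f(45)) = ½(36.0000 + 2025.00) = 1030.50.
Running total after boundary: 31333.5.
Order-1 term: 1/12 · (90.0000 − 12.0000) = 6.50000.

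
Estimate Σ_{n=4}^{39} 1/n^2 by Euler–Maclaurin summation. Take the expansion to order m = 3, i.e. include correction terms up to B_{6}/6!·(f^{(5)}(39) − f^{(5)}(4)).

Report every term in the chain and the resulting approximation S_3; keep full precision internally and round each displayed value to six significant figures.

S_3 ≈ 0.258508

∫_4^39 1/x^2 dx evaluates to 0.224359.
Boundary: ½(f(4) + f(39)) = ½(0.0625000 + 0.000657462) = 0.0315787.
So far: 0.255938.
Order-1 term: 1/12 · (-3.37160e-05 − (-0.0312500)) = 0.00260136.
Partial sum through k=1: 0.258539.
Order-2 term: −1/720 · (-2.66004e-07 − (-0.0234375)) = -3.25517e-05.
Partial sum through k=2: 0.258507.
Order-3 term: 1/30240 · (-5.24663e-09 − (-0.0439453)) = 1.45322e-06.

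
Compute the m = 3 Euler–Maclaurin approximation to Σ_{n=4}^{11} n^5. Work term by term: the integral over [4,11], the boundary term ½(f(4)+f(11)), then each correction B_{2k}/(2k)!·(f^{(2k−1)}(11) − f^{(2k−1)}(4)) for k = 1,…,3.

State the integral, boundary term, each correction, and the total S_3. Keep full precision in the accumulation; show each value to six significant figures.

∫_4^11 x^5 dx evaluates to 294578.
Endpoint term: (f(4) + f(11))/2 = (1024.00 + 161051)/2 = 81037.5.
Integral + boundary = 375615.
Correction k=1: B_{2}/2! · (f^{(1)}(11) − f^{(1)}(4)) = 1/12 · (73205.0 − 1280.00) = 5993.75.
Partial sum through k=1: 381609.
Correction k=2: B_{4}/4! · (f^{(3)}(11) − f^{(3)}(4)) = −1/720 · (7260.00 − 960.000) = -8.75000.
Partial sum through k=2: 381600.
Correction k=3: B_{6}/6! · (f^{(5)}(11) − f^{(5)}(4)) = 1/30240 · (120.000 − 120.000) = 0.00000.

S_3 ≈ 381600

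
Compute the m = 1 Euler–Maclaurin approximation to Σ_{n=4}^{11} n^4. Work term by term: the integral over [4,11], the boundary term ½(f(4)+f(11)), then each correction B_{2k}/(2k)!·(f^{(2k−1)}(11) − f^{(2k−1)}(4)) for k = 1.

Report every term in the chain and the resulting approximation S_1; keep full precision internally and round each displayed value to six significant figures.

Integral: ∫_4^11 x^4 dx = 32005.4.
Boundary: ½(f(4) + f(11)) = ½(256.000 + 14641.0) = 7448.50.
Running total after boundary: 39453.9.
k=1: B_{2}/(2)! × [f^{(1)}(11) − f^{(1)}(4)] = 1/12 × (5324.00 − 256.000) = 422.333.

S_1 ≈ 39876.2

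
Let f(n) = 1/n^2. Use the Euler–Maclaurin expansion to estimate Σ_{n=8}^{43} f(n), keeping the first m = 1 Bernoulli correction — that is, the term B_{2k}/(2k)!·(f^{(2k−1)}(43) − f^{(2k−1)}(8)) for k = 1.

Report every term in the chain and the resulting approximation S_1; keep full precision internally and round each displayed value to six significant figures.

S_1 ≈ 0.110151

∫_8^43 1/x^2 dx evaluates to 0.101744.
Endpoint term: (f(8) + f(43))/2 = (0.0156250 + 0.000540833)/2 = 0.00808292.
Integral + boundary = 0.109827.
k=1: B_{2}/(2)! × [f^{(1)}(43) − f^{(1)}(8)] = 1/12 × (-2.51550e-05 − (-0.00390625)) = 0.000323425.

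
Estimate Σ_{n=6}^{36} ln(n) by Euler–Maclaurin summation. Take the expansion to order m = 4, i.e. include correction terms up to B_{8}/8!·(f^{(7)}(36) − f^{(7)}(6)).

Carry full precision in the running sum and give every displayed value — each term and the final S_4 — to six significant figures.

The integral term ∫_6^36 ln(x) dx = 88.2561.
Endpoint term: (f(6) + f(36))/2 = (1.79176 + 3.58352)/2 = 2.68764.
Integral + boundary = 90.9438.
Order-1 term: 1/12 · (0.0277778 − 0.166667) = -0.0115741.
Running total after k=1: 90.9322.
Order-2 term: −1/720 · (4.28669e-05 − 0.00925926) = 1.28005e-05.
Running total after k=2: 90.9322.
Order-3 term: 1/30240 · (3.96916e-07 − 0.00308642) = -1.02051e-07.
Running total after k=3: 90.9322.
Order-4 term: −1/1209600 · (9.18787e-09 − 0.00257202) = 2.12633e-09.

S_4 ≈ 90.9322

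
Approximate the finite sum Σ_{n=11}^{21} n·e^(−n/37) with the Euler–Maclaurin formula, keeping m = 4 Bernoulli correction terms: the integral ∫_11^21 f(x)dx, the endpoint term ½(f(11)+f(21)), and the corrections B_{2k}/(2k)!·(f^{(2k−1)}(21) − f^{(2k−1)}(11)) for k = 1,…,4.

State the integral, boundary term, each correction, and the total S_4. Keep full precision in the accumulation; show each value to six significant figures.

∫_11^21 x·e^(−x/37) dx evaluates to 102.681.
Endpoint term: (f(11) + f(21))/2 = (8.17105 + 11.9050)/2 = 10.0380.
Integral + boundary = 112.719.
Correction k=1: B_{2}/2! · (f^{(1)}(21) − f^{(1)}(11)) = 1/12 · (0.245147 − 0.521984) = -0.0230697.
Running total after k=1: 112.696.
Correction k=2: B_{4}/4! · (f^{(3)}(21) − f^{(3)}(11)) = −1/720 · (0.00100727 − 0.00146649) = 6.37811e-07.
Running total after k=2: 112.696.
Correction k=3: B_{6}/6! · (f^{(5)}(21) − f^{(5)}(11)) = 1/30240 · (1.34074e-06 − 1.86391e-06) = -1.73008e-11.
Running total after k=3: 112.696.
Correction k=4: B_{8}/8! · (f^{(7)}(21) − f^{(7)}(11)) = −1/1209600 · (1.42126e-09 − 1.94055e-09) = 4.29308e-16.

S_4 ≈ 112.696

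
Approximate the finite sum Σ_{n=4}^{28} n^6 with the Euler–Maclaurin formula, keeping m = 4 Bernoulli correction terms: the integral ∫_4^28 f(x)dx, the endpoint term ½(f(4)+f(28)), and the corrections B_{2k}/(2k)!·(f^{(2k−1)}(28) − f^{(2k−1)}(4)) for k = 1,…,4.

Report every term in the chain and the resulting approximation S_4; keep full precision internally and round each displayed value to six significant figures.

Integral: ∫_4^28 x^6 dx = 1.92756e+09.
Endpoint term: (f(4) + f(28))/2 = (4096.00 + 4.81890e+08)/2 = 2.40947e+08.
So far: 2.16851e+09.
k=1: B_{2}/(2)! × [f^{(1)}(28) − f^{(1)}(4)] = 1/12 × (1.03262e+08 − 6144.00) = 8.60467e+06.
Running total after k=1: 2.17711e+09.
k=2: B_{4}/(4)! × [f^{(3)}(28) − f^{(3)}(4)] = −1/720 × (2.63424e+06 − 7680.00) = -3648.00.
Running total after k=2: 2.17711e+09.
k=3: B_{6}/(6)! × [f^{(5)}(28) − f^{(5)}(4)] = 1/30240 × (20160.0 − 2880.00) = 0.571429.
Running total after k=3: 2.17711e+09.
k=4: B_{8}/(8)! × [f^{(7)}(28) − f^{(7)}(4)] = −1/1209600 × (0.00000 − 0.00000) = 0.00000.

S_4 ≈ 2.17711e+09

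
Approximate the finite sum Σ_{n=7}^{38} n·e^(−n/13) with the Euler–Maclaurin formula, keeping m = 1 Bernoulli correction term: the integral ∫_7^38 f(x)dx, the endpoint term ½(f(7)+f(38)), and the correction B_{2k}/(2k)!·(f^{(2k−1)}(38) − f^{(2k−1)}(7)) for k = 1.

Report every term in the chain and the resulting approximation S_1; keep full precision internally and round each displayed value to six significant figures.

The integral term ∫_7^38 x·e^(−x/13) dx = 116.100.
½[f(7) + f(38)] = ½[4.08552 + 2.04318] = 3.06435.
Integral + boundary = 119.164.
k=1: B_{2}/(2)! × [f^{(1)}(38) − f^{(1)}(7)] = 1/12 × (-0.103400 − 0.269375) = -0.0310646.

S_1 ≈ 119.133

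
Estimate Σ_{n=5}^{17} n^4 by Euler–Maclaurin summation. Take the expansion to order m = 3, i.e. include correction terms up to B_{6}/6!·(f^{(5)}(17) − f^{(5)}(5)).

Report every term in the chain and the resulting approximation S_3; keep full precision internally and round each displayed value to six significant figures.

S_3 ≈ 327015

∫_5^17 x^4 dx evaluates to 283346.
Boundary: ½(f(5) + f(17)) = ½(625.000 + 83521.0) = 42073.0.
Running total after boundary: 325419.
Correction k=1: B_{2}/2! · (f^{(1)}(17) − f^{(1)}(5)) = 1/12 · (19652.0 − 500.000) = 1596.00.
Running total after k=1: 327015.
Correction k=2: B_{4}/4! · (f^{(3)}(17) − f^{(3)}(5)) = −1/720 · (408.000 − 120.000) = -0.400000.
Running total after k=2: 327015.
Correction k=3: B_{6}/6! · (f^{(5)}(17) − f^{(5)}(5)) = 1/30240 · (0.00000 − 0.00000) = 0.00000.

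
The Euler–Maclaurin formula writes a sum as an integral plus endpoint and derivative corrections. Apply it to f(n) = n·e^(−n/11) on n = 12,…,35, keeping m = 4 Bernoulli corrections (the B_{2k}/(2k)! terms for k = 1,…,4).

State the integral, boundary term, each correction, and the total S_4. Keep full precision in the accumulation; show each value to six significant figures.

S_4 ≈ 66.7183

∫_12^35 x·e^(−x/11) dx evaluates to 63.9814.
Endpoint term: (f(12) + f(35))/2 = (4.03093 + 1.45285)/2 = 2.74189.
Integral + boundary = 66.7233.
Correction k=1: B_{2}/2! · (f^{(1)}(35) − f^{(1)}(12)) = 1/12 · (-0.0905675 − (-0.0305374)) = -0.00500251.
After k=1: 66.7183.
Correction k=2: B_{4}/4! · (f^{(3)}(35) − f^{(3)}(12)) = −1/720 · (-6.23743e-05 − 0.00529987) = 7.44757e-06.
After k=2: 66.7183.
Correction k=3: B_{6}/6! · (f^{(5)}(35) − f^{(5)}(12)) = 1/30240 · (5.15490e-06 − 8.96869e-05) = -2.79537e-09.
After k=3: 66.7183.
Correction k=4: B_{8}/8! · (f^{(7)}(35) − f^{(7)}(12)) = −1/1209600 · (8.94653e-08 − 1.12044e-06) = 8.52327e-13.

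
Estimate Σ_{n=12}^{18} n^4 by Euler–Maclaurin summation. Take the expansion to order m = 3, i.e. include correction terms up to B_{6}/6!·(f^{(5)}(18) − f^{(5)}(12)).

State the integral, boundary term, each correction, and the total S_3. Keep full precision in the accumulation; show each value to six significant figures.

∫_12^18 x^4 dx evaluates to 328147.
Boundary: ½(f(12) + f(18)) = ½(20736.0 + 104976) = 62856.0.
Running total after boundary: 391003.
Order-1 term: 1/12 · (23328.0 − 6912.00) = 1368.00.
After k=1: 392371.
Order-2 term: −1/720 · (432.000 − 288.000) = -0.200000.
After k=2: 392371.
Order-3 term: 1/30240 · (0.00000 − 0.00000) = 0.00000.

S_3 ≈ 392371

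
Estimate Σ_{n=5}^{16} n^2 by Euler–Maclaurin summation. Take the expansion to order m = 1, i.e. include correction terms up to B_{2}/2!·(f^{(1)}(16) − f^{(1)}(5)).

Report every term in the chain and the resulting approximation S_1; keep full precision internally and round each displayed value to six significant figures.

S_1 ≈ 1466.00

Integral: ∫_5^16 x^2 dx = 1323.67.
½[f(5) + f(16)] = ½[25.0000 + 256.000] = 140.500.
Running total after boundary: 1464.17.
Correction k=1: B_{2}/2! · (f^{(1)}(16) − f^{(1)}(5)) = 1/12 · (32.0000 − 10.0000) = 1.83333.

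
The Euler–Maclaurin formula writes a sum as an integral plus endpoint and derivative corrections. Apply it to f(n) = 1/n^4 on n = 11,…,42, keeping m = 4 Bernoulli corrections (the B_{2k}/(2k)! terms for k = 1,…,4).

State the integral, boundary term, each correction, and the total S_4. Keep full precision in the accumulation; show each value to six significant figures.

∫_11^42 1/x^4 dx evaluates to 0.000245939.
Boundary: ½(f(11) + f(42)) = ½(6.83013e-05 + 3.21368e-07) = 3.43114e-05.
Integral + boundary = 0.000280250.
Correction k=1: B_{2}/2! · (f^{(1)}(42) − f^{(1)}(11)) = 1/12 · (-3.06065e-08 − (-2.48369e-05)) = 2.06719e-06.
Partial sum through k=1: 0.000282318.
Correction k=2: B_{4}/4! · (f^{(3)}(42) − f^{(3)}(11)) = −1/720 · (-5.20519e-10 − (-6.15790e-06)) = -8.55191e-09.
Partial sum through k=2: 0.000282309.
Correction k=3: B_{6}/6! · (f^{(5)}(42) − f^{(5)}(11)) = 1/30240 · (-1.65244e-11 − (-2.84994e-06)) = 9.42434e-11.
Partial sum through k=3: 0.000282309.
Correction k=4: B_{8}/8! · (f^{(7)}(42) − f^{(7)}(11)) = −1/1209600 · (-8.43082e-13 − (-2.11979e-06)) = -1.75247e-12.

S_4 ≈ 0.000282309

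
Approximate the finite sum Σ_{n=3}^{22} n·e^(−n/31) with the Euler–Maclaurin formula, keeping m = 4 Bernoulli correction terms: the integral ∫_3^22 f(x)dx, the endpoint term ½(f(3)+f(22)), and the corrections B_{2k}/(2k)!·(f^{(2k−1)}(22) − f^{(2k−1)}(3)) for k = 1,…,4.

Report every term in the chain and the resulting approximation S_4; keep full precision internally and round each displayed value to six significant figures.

S_4 ≈ 155.463

Integral: ∫_3^22 x·e^(−x/31) dx = 148.748.
Endpoint term: (f(3) + f(22))/2 = (2.72328 + 10.8197)/2 = 6.77147.
Integral + boundary = 155.519.
Correction k=1: B_{2}/2! · (f^{(1)}(22) − f^{(1)}(3)) = 1/12 · (0.142781 − 0.819913) = -0.0564276.
Partial sum through k=1: 155.463.
Correction k=2: B_{4}/4! · (f^{(3)}(22) − f^{(3)}(3)) = −1/720 · (0.00117210 − 0.00274239) = 2.18096e-06.
Partial sum through k=2: 155.463.
Correction k=3: B_{6}/6! · (f^{(5)}(22) − f^{(5)}(3)) = 1/30240 · (2.28473e-06 − 4.81955e-06) = -8.38236e-11.
Partial sum through k=3: 155.463.
Correction k=4: B_{8}/8! · (f^{(7)}(22) − f^{(7)}(3)) = −1/1209600 · (3.48573e-09 − 7.06079e-09) = 2.95557e-15.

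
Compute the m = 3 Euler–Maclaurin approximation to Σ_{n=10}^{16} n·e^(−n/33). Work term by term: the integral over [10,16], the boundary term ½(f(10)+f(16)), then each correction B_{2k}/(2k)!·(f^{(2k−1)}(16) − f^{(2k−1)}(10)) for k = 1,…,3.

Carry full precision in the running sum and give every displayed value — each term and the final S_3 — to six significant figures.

∫_10^16 x·e^(−x/33) dx evaluates to 52.3071.
½[f(10) + f(16)] = ½[7.38577 + 9.85265] = 8.61921.
So far: 60.9263.
Order-1 term: 1/12 · (0.317225 − 0.514766) = -0.0164617.
Running total after k=1: 60.9099.
Order-2 term: −1/720 · (0.00142223 − 0.00182913) = 5.65137e-07.
Running total after k=2: 60.9099.
Order-3 term: 1/30240 · (2.34450e-06 − 2.92521e-06) = -1.92036e-11.

S_3 ≈ 60.9099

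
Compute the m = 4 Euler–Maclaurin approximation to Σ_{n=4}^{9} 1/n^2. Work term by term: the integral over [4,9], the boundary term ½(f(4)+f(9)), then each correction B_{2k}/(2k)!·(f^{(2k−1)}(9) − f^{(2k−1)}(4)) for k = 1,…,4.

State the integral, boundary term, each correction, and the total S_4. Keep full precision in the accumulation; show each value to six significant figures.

The integral term ∫_4^9 1/x^2 dx = 0.138889.
½[f(4) + f(9)] = ½[0.0625000 + 0.0123457] = 0.0374228.
So far: 0.176312.
Correction k=1: B_{2}/2! · (f^{(1)}(9) − f^{(1)}(4)) = 1/12 · (-0.00274348 − (-0.0312500)) = 0.00237554.
Running total after k=1: 0.178687.
Correction k=2: B_{4}/4! · (f^{(3)}(9) − f^{(3)}(4)) = −1/720 · (-0.000406442 − (-0.0234375)) = -3.19876e-05.
Running total after k=2: 0.178655.
Correction k=3: B_{6}/6! · (f^{(5)}(9) − f^{(5)}(4)) = 1/30240 · (-0.000150534 − (-0.0439453)) = 1.44824e-06.
Running total after k=3: 0.178657.
Correction k=4: B_{8}/8! · (f^{(7)}(9) − f^{(7)}(4)) = −1/1209600 · (-0.000104073 − (-0.153809)) = -1.27071e-07.

S_4 ≈ 0.178657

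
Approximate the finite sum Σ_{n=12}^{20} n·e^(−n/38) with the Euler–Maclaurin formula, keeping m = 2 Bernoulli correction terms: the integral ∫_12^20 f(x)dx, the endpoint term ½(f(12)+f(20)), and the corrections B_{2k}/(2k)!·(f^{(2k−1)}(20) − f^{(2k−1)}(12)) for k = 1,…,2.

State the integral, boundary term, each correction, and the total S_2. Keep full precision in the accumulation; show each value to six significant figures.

∫_12^20 x·e^(−x/38) dx evaluates to 83.4310.
Boundary: ½(f(12) + f(20)) = ½(8.75056 + 11.8156) = 10.2831.
Integral + boundary = 93.7140.
Correction k=1: B_{2}/2! · (f^{(1)}(20) − f^{(1)}(12)) = 1/12 · (0.279842 − 0.498935) = -0.0182578.
Partial sum through k=1: 93.6958.
Correction k=2: B_{4}/4! · (f^{(3)}(20) − f^{(3)}(12)) = −1/720 · (0.00101205 − 0.00135551) = 4.77035e-07.

S_2 ≈ 93.6958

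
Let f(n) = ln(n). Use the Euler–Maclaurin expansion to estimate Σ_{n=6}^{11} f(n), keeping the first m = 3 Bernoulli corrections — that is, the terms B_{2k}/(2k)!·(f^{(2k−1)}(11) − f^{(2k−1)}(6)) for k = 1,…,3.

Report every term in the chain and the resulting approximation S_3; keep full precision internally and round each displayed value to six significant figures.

Integral: ∫_6^11 ln(x) dx = 10.6263.
Endpoint term: (f(6) + f(11))/2 = (1.79176 + 2.39790)/2 = 2.09483.
So far: 12.7211.
Correction k=1: B_{2}/2! · (f^{(1)}(11) − f^{(1)}(6)) = 1/12 · (0.0909091 − 0.166667) = -0.00631313.
Partial sum through k=1: 12.7148.
Correction k=2: B_{4}/4! · (f^{(3)}(11) − f^{(3)}(6)) = −1/720 · (0.00150263 − 0.00925926) = 1.07731e-05.
Partial sum through k=2: 12.7148.
Correction k=3: B_{6}/6! · (f^{(5)}(11) − f^{(5)}(6)) = 1/30240 · (0.000149021 − 0.00308642) = -9.71362e-08.

S_3 ≈ 12.7148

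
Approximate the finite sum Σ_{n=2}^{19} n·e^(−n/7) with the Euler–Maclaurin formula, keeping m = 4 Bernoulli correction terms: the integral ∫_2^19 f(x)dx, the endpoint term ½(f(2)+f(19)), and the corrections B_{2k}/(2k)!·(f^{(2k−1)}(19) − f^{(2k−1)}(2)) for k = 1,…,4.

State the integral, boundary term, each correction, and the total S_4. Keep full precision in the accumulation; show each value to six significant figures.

The integral term ∫_2^19 x·e^(−x/7) dx = 35.2852.
½[f(2) + f(19)] = ½[1.50295 + 1.25879] = 1.38087.
Integral + boundary = 36.6660.
Correction k=1: B_{2}/2! · (f^{(1)}(19) − f^{(1)}(2)) = 1/12 · (-0.113575 − 0.536769) = -0.0541954.
After k=1: 36.6118.
Correction k=2: B_{4}/4! · (f^{(3)}(19) − f^{(3)}(2)) = −1/720 · (0.000386311 − 0.0416270) = 5.72788e-05.
After k=2: 36.6119.
Correction k=3: B_{6}/6! · (f^{(5)}(19) − f^{(5)}(2)) = 1/30240 · (6.30711e-05 − 0.00147550) = -4.67073e-08.
After k=3: 36.6119.
Correction k=4: B_{8}/8! · (f^{(7)}(19) − f^{(7)}(2)) = −1/1209600 · (2.41344e-06 − 4.28872e-05) = 3.34604e-11.

S_4 ≈ 36.6119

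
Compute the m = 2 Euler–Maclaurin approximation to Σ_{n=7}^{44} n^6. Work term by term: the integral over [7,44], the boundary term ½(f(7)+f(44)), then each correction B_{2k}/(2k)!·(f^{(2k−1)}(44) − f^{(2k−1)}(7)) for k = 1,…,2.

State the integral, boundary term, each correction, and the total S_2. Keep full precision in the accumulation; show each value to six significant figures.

S_2 ≈ 4.93216e+10

The integral term ∫_7^44 x^6 dx = 4.56110e+10.
½[f(7) + f(44)] = ½[117649 + 7.25631e+09] = 3.62822e+09.
So far: 4.92392e+10.
Order-1 term: 1/12 · (9.89497e+08 − 100842) = 8.24497e+07.
Running total after k=1: 4.93217e+10.
Order-2 term: −1/720 · (1.02221e+07 − 41160.0) = -14140.2.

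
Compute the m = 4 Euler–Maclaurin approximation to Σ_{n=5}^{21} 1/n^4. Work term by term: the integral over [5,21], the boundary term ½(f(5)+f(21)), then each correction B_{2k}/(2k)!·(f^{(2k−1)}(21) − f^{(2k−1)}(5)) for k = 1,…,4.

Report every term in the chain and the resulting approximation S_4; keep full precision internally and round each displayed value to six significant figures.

∫_5^21 1/x^4 dx evaluates to 0.00263067.
½[f(5) + f(21)] = ½[0.00160000 + 5.14189e-06] = 0.000802571.
So far: 0.00343324.
Correction k=1: B_{2}/2! · (f^{(1)}(21) − f^{(1)}(5)) = 1/12 · (-9.79408e-07 − (-0.00128000)) = 0.000106585.
Partial sum through k=1: 0.00353983.
Correction k=2: B_{4}/4! · (f^{(3)}(21) − f^{(3)}(5)) = −1/720 · (-6.66264e-08 − (-0.00153600)) = -2.13324e-06.
Partial sum through k=2: 0.00353770.
Correction k=3: B_{6}/6! · (f^{(5)}(21) − f^{(5)}(5)) = 1/30240 · (-8.46049e-09 − (-0.00344064)) = 1.13777e-07.
Partial sum through k=3: 0.00353781.
Correction k=4: B_{8}/8! · (f^{(7)}(21) − f^{(7)}(5)) = −1/1209600 · (-1.72663e-09 − (-0.0123863)) = -1.02400e-08.

S_4 ≈ 0.00353780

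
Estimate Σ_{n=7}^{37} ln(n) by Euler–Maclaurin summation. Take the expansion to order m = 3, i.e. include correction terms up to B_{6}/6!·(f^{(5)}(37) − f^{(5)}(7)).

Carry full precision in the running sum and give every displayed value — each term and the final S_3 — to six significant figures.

S_3 ≈ 92.7514

∫_7^37 ln(x) dx evaluates to 89.9826.
Boundary: ½(f(7) + f(37)) = ½(1.94591 + 3.61092) = 2.77841.
Running total after boundary: 92.7610.
Correction k=1: B_{2}/2! · (f^{(1)}(37) − f^{(1)}(7)) = 1/12 · (0.0270270 − 0.142857) = -0.00965251.
Running total after k=1: 92.7514.
Correction k=2: B_{4}/4! · (f^{(3)}(37) − f^{(3)}(7)) = −1/720 · (3.94843e-05 − 0.00583090) = 8.04364e-06.
Running total after k=2: 92.7514.
Correction k=3: B_{6}/6! · (f^{(5)}(37) − f^{(5)}(7)) = 1/30240 · (3.46101e-07 − 0.00142798) = -4.72100e-08.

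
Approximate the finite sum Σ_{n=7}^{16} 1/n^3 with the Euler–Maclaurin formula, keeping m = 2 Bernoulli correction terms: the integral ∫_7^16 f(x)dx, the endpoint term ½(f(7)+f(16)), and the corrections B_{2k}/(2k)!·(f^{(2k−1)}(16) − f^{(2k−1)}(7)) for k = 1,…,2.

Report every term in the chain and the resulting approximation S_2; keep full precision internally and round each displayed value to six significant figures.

S_2 ≈ 0.00993036

∫_7^16 1/x^3 dx evaluates to 0.00825096.
Endpoint term: (f(7) + f(16))/2 = (0.00291545 + 0.000244141)/2 = 0.00157980.
So far: 0.00983075.
k=1: B_{2}/(2)! × [f^{(1)}(16) − f^{(1)}(7)] = 1/12 × (-4.57764e-05 − (-0.00124948)) = 0.000100309.
Running total after k=1: 0.00993106.
k=2: B_{4}/(4)! × [f^{(3)}(16) − f^{(3)}(7)] = −1/720 × (-3.57628e-06 − (-0.000509992)) = -7.03355e-07.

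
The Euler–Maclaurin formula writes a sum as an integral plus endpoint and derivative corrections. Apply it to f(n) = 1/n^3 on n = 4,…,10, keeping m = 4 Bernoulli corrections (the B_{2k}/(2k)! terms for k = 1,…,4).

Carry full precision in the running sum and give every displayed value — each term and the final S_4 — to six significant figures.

S_4 ≈ 0.0354949

The integral term ∫_4^10 1/x^3 dx = 0.0262500.
½[f(4) + f(10)] = ½[0.0156250 + 0.00100000] = 0.00831250.
Running total after boundary: 0.0345625.
k=1: B_{2}/(2)! × [f^{(1)}(10) − f^{(1)}(4)] = 1/12 × (-0.000300000 − (-0.0117188)) = 0.000951563.
Partial sum through k=1: 0.0355141.
k=2: B_{4}/(4)! × [f^{(3)}(10) − f^{(3)}(4)] = −1/720 × (-6.00000e-05 − (-0.0146484)) = -2.02617e-05.
Partial sum through k=2: 0.0354938.
k=3: B_{6}/(6)! × [f^{(5)}(10) − f^{(5)}(4)] = 1/30240 × (-2.52000e-05 − (-0.0384521)) = 1.27073e-06.
Partial sum through k=3: 0.0354951.
k=4: B_{8}/(8)! × [f^{(7)}(10) − f^{(7)}(4)] = −1/1209600 × (-1.81440e-05 − (-0.173035)) = -1.43036e-07.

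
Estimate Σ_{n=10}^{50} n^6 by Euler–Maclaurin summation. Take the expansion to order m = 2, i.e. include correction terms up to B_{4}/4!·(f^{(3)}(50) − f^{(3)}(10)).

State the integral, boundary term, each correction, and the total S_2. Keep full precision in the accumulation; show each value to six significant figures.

S_2 ≈ 1.19575e+11

Integral: ∫_10^50 x^6 dx = 1.11606e+11.
Endpoint term: (f(10) + f(50))/2 = (1.00000e+06 + 1.56250e+10)/2 = 7.81300e+09.
Running total after boundary: 1.19419e+11.
Correction k=1: B_{2}/2! · (f^{(1)}(50) − f^{(1)}(10)) = 1/12 · (1.87500e+09 − 600000) = 1.56200e+08.
Running total after k=1: 1.19575e+11.
Correction k=2: B_{4}/4! · (f^{(3)}(50) − f^{(3)}(10)) = −1/720 · (1.50000e+07 − 120000) = -20666.7.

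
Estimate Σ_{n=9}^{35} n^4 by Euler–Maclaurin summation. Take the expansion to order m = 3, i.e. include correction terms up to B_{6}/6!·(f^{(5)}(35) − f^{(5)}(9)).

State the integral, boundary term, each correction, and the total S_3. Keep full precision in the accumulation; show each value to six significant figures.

S_3 ≈ 1.12602e+07

∫_9^35 x^4 dx evaluates to 1.04926e+07.
Endpoint term: (f(9) + f(35))/2 = (6561.00 + 1.50062e+06)/2 = 753593.
Integral + boundary = 1.12462e+07.
Order-1 term: 1/12 · (171500 − 2916.00) = 14048.7.
Running total after k=1: 1.12602e+07.
Order-2 term: −1/720 · (840.000 − 216.000) = -0.866667.
Running total after k=2: 1.12602e+07.
Order-3 term: 1/30240 · (0.00000 − 0.00000) = 0.00000.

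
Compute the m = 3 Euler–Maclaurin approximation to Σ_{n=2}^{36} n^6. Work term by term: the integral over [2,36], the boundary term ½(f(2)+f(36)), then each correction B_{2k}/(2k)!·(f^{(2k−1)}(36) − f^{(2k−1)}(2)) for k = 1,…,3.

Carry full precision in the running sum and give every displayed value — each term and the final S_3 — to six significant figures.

∫_2^36 x^6 dx evaluates to 1.11949e+10.
½[f(2) + f(36)] = ½[64.0000 + 2.17678e+09] = 1.08839e+09.
Running total after boundary: 1.22833e+10.
Correction k=1: B_{2}/2! · (f^{(1)}(36) − f^{(1)}(2)) = 1/12 · (3.62797e+08 − 192.000) = 3.02331e+07.
After k=1: 1.23135e+10.
Correction k=2: B_{4}/4! · (f^{(3)}(36) − f^{(3)}(2)) = −1/720 · (5.59872e+06 − 960.000) = -7774.67.
After k=2: 1.23135e+10.
Correction k=3: B_{6}/6! · (f^{(5)}(36) − f^{(5)}(2)) = 1/30240 · (25920.0 − 1440.00) = 0.809524.

S_3 ≈ 1.23135e+10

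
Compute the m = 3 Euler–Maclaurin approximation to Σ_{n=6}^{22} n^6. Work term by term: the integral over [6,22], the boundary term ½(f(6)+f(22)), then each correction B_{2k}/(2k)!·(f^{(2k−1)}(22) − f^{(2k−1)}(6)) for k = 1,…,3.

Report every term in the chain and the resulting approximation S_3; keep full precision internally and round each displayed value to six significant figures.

S_3 ≈ 4.15581e+08

∫_6^22 x^6 dx evaluates to 3.56297e+08.
Endpoint term: (f(6) + f(22))/2 = (46656.0 + 1.13380e+08)/2 = 5.67133e+07.
Integral + boundary = 4.13010e+08.
Order-1 term: 1/12 · (3.09218e+07 − 46656.0) = 2.57293e+06.
Partial sum through k=1: 4.15583e+08.
Order-2 term: −1/720 · (1.27776e+06 − 25920.0) = -1738.67.
Partial sum through k=2: 4.15581e+08.
Order-3 term: 1/30240 · (15840.0 − 4320.00) = 0.380952.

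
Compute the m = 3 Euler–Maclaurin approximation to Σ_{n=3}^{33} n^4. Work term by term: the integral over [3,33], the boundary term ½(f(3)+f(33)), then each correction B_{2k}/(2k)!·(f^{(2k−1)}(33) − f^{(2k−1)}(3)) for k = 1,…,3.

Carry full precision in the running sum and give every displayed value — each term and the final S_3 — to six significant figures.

S_3 ≈ 8.43200e+06

The integral term ∫_3^33 x^4 dx = 7.82703e+06.
Boundary: ½(f(3) + f(33)) = ½(81.0000 + 1.18592e+06) = 593001.
Integral + boundary = 8.42003e+06.
k=1: B_{2}/(2)! × [f^{(1)}(33) − f^{(1)}(3)] = 1/12 × (143748 − 108.000) = 11970.0.
After k=1: 8.43200e+06.
k=2: B_{4}/(4)! × [f^{(3)}(33) − f^{(3)}(3)] = −1/720 × (792.000 − 72.0000) = -1.00000.
After k=2: 8.43200e+06.
k=3: B_{6}/(6)! × [f^{(5)}(33) − f^{(5)}(3)] = 1/30240 × (0.00000 − 0.00000) = 0.00000.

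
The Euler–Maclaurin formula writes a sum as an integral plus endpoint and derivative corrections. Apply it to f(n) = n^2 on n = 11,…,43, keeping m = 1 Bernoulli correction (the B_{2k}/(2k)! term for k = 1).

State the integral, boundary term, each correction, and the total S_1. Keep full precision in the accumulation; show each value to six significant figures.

S_1 ≈ 27049.0

The integral term ∫_11^43 x^2 dx = 26058.7.
Endpoint term: (f(11) + f(43))/2 = (121.000 + 1849.00)/2 = 985.000.
So far: 27043.7.
k=1: B_{2}/(2)! × [f^{(1)}(43) − f^{(1)}(11)] = 1/12 × (86.0000 − 22.0000) = 5.33333.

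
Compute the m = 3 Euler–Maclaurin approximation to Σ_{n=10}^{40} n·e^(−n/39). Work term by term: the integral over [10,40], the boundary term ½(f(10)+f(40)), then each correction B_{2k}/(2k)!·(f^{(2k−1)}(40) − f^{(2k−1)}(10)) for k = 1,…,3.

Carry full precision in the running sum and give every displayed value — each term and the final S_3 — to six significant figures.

S_3 ≈ 385.027

∫_10^40 x·e^(−x/39) dx evaluates to 374.035.
½[f(10) + f(40)] = ½[7.73824 + 14.3427] = 11.0405.
Running total after boundary: 385.075.
k=1: B_{2}/(2)! × [f^{(1)}(40) − f^{(1)}(10)] = 1/12 × (-0.00919401 − 0.575408) = -0.0487168.
Partial sum through k=1: 385.027.
k=2: B_{4}/(4)! × [f^{(3)}(40) − f^{(3)}(10)] = −1/720 × (0.000465443 − 0.00139583) = 1.29220e-06.
Partial sum through k=2: 385.027.
k=3: B_{6}/(6)! × [f^{(5)}(40) − f^{(5)}(10)] = 1/30240 × (6.15997e-07 − 1.58669e-06) = -3.20995e-11.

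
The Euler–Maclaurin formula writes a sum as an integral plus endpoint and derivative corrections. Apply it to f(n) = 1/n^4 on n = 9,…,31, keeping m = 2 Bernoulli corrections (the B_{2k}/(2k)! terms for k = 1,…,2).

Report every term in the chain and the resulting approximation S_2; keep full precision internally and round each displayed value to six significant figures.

S_2 ≈ 0.000528406

Integral: ∫_9^31 1/x^4 dx = 0.000446058.
Boundary: ½(f(9) + f(31)) = ½(0.000152416 + 1.08281e-06) = 7.67493e-05.
Integral + boundary = 0.000522808.
Correction k=1: B_{2}/2! · (f^{(1)}(31) − f^{(1)}(9)) = 1/12 · (-1.39718e-07 − (-6.77404e-05)) = 5.63339e-06.
After k=1: 0.000528441.
Correction k=2: B_{4}/4! · (f^{(3)}(31) − f^{(3)}(9)) = −1/720 · (-4.36164e-09 − (-2.50890e-05)) = -3.48398e-08.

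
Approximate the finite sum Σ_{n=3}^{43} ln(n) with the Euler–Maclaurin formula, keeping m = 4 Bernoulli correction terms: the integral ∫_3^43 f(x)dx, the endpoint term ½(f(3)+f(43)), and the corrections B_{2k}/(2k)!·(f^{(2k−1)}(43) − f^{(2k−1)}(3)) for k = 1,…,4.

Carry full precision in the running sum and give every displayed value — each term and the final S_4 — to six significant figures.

Integral: ∫_3^43 ln(x) dx = 118.436.
½[f(3) + f(43)] = ½[1.09861 + 3.76120] = 2.42991.
Integral + boundary = 120.866.
Correction k=1: B_{2}/2! · (f^{(1)}(43) − f^{(1)}(3)) = 1/12 · (0.0232558 − 0.333333) = -0.0258398.
After k=1: 120.840.
Correction k=2: B_{4}/4! · (f^{(3)}(43) − f^{(3)}(3)) = −1/720 · (2.51550e-05 − 0.0740741) = 0.000102846.
After k=2: 120.840.
Correction k=3: B_{6}/6! · (f^{(5)}(43) − f^{(5)}(3)) = 1/30240 · (1.63256e-07 − 0.0987654) = -3.26605e-06.
After k=3: 120.840.
Correction k=4: B_{8}/8! · (f^{(7)}(43) − f^{(7)}(3)) = −1/1209600 · (2.64883e-09 − 0.329218) = 2.72171e-07.

S_4 ≈ 120.840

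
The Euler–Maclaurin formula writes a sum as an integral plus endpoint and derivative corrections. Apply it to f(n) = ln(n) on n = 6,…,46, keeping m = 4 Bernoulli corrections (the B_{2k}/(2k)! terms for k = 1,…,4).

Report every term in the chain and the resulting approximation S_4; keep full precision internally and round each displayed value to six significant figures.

Integral: ∫_6^46 ln(x) dx = 125.367.
½[f(6) + f(46)] = ½[1.79176 + 3.82864] = 2.81020.
Running total after boundary: 128.177.
k=1: B_{2}/(2)! × [f^{(1)}(46) − f^{(1)}(6)] = 1/12 × (0.0217391 − 0.166667) = -0.0120773.
Running total after k=1: 128.165.
k=2: B_{4}/(4)! × [f^{(3)}(46) − f^{(3)}(6)] = −1/720 × (2.05474e-05 − 0.00925926) = 1.28315e-05.
Running total after k=2: 128.165.
k=3: B_{6}/(6)! × [f^{(5)}(46) − f^{(5)}(6)] = 1/30240 × (1.16526e-07 − 0.00308642) = -1.02060e-07.
Running total after k=3: 128.165.
k=4: B_{8}/(8)! × [f^{(7)}(46) − f^{(7)}(6)] = −1/1209600 × (1.65207e-09 − 0.00257202) = 2.12633e-09.

S_4 ≈ 128.165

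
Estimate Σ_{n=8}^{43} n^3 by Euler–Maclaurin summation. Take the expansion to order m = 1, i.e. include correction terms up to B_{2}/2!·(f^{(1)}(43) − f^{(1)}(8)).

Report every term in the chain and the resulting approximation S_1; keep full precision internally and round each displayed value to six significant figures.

S_1 ≈ 894132

Integral: ∫_8^43 x^3 dx = 853676.
Boundary: ½(f(8) + f(43)) = ½(512.000 + 79507.0) = 40009.5.
Integral + boundary = 893686.
Correction k=1: B_{2}/2! · (f^{(1)}(43) − f^{(1)}(8)) = 1/12 · (5547.00 − 192.000) = 446.250.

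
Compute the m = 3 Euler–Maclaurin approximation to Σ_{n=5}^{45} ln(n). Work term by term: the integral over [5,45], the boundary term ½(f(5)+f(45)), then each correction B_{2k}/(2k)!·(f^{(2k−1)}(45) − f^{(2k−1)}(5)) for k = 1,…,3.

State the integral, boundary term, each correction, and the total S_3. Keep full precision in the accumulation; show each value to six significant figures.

The integral term ∫_5^45 ln(x) dx = 123.253.
Boundary: ½(f(5) + f(45)) = ½(1.60944 + 3.80666) = 2.70805.
So far: 125.961.
Order-1 term: 1/12 · (0.0222222 − 0.200000) = -0.0148148.
Running total after k=1: 125.946.
Order-2 term: −1/720 · (2.19479e-05 − 0.0160000) = 2.21917e-05.
Running total after k=2: 125.946.
Order-3 term: 1/30240 · (1.30061e-07 − 0.00768000) = -2.53964e-07.

S_3 ≈ 125.946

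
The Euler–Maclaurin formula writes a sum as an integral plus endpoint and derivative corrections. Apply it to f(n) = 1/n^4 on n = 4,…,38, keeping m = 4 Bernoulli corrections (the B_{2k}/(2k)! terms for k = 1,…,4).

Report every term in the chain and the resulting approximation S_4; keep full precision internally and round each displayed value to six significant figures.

Integral: ∫_4^38 1/x^4 dx = 0.00520226.
½[f(4) + f(38)] = ½[0.00390625 + 4.79585e-07] = 0.00195336.
Running total after boundary: 0.00715562.
k=1: B_{2}/(2)! × [f^{(1)}(38) − f^{(1)}(4)] = 1/12 × (-5.04826e-08 − (-0.00390625)) = 0.000325517.
Running total after k=1: 0.00748114.
k=2: B_{4}/(4)! × [f^{(3)}(38) − f^{(3)}(4)] = −1/720 × (-1.04881e-09 − (-0.00732422)) = -1.01725e-05.
Running total after k=2: 0.00747097.
k=3: B_{6}/(6)! × [f^{(5)}(38) − f^{(5)}(4)] = 1/30240 × (-4.06740e-11 − (-0.0256348)) = 8.47711e-07.
Running total after k=3: 0.00747182.
k=4: B_{8}/(8)! × [f^{(7)}(38) − f^{(7)}(4)] = −1/1209600 × (-2.53508e-12 − (-0.144196)) = -1.19209e-07.

S_4 ≈ 0.00747170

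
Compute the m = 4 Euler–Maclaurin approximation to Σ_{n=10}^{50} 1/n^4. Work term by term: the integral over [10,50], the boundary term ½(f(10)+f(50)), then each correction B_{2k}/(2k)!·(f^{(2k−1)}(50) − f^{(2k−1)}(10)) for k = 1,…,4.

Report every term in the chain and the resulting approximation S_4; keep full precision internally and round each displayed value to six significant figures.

S_4 ≈ 0.000384062

The integral term ∫_10^50 1/x^4 dx = 0.000330667.
½[f(10) + f(50)] = ½[0.000100000 + 1.60000e-07] = 5.00800e-05.
So far: 0.000380747.
Correction k=1: B_{2}/2! · (f^{(1)}(50) − f^{(1)}(10)) = 1/12 · (-1.28000e-08 − (-4.00000e-05)) = 3.33227e-06.
Partial sum through k=1: 0.000384079.
Correction k=2: B_{4}/4! · (f^{(3)}(50) − f^{(3)}(10)) = −1/720 · (-1.53600e-10 − (-1.20000e-05)) = -1.66665e-08.
Partial sum through k=2: 0.000384062.
Correction k=3: B_{6}/6! · (f^{(5)}(50) − f^{(5)}(10)) = 1/30240 · (-3.44064e-12 − (-6.72000e-06)) = 2.22222e-10.
Partial sum through k=3: 0.000384062.
Correction k=4: B_{8}/8! · (f^{(7)}(50) − f^{(7)}(10)) = −1/1209600 · (-1.23863e-13 − (-6.04800e-06)) = -5.00000e-12.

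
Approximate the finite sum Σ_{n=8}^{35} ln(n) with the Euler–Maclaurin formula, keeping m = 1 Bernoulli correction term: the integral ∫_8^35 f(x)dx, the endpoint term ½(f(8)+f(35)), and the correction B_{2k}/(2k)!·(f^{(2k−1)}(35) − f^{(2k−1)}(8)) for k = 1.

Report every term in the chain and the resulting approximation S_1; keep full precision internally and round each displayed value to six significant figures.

S_1 ≈ 83.6110

∫_8^35 ln(x) dx evaluates to 80.8016.
Boundary: ½(f(8) + f(35)) = ½(2.07944 + 3.55535) = 2.81739.
Running total after boundary: 83.6190.
Order-1 term: 1/12 · (0.0285714 − 0.125000) = -0.00803571.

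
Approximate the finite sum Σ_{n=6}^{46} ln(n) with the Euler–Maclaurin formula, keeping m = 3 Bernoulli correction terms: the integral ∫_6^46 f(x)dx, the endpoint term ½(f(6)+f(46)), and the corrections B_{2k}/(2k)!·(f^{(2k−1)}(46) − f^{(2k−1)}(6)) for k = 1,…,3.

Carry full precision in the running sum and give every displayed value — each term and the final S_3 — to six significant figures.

S_3 ≈ 128.165

The integral term ∫_6^46 ln(x) dx = 125.367.
Boundary: ½(f(6) + f(46)) = ½(1.79176 + 3.82864) = 2.81020.
So far: 128.177.
k=1: B_{2}/(2)! × [f^{(1)}(46) − f^{(1)}(6)] = 1/12 × (0.0217391 − 0.166667) = -0.0120773.
Partial sum through k=1: 128.165.
k=2: B_{4}/(4)! × [f^{(3)}(46) − f^{(3)}(6)] = −1/720 × (2.05474e-05 − 0.00925926) = 1.28315e-05.
Partial sum through k=2: 128.165.
k=3: B_{6}/(6)! × [f^{(5)}(46) − f^{(5)}(6)] = 1/30240 × (1.16526e-07 − 0.00308642) = -1.02060e-07.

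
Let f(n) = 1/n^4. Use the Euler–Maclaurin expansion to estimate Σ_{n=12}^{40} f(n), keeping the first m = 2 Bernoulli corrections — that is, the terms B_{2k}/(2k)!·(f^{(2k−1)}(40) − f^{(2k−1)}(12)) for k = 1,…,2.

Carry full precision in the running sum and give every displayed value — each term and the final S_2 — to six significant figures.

S_2 ≈ 0.000213333

∫_12^40 1/x^4 dx evaluates to 0.000187693.
Endpoint term: (f(12) + f(40))/2 = (4.82253e-05 + 3.90625e-07)/2 = 2.43080e-05.
Running total after boundary: 0.000212001.
k=1: B_{2}/(2)! × [f^{(1)}(40) − f^{(1)}(12)] = 1/12 × (-3.90625e-08 − (-1.60751e-05)) = 1.33634e-06.
After k=1: 0.000213337.
k=2: B_{4}/(4)! × [f^{(3)}(40) − f^{(3)}(12)] = −1/720 × (-7.32422e-10 − (-3.34898e-06)) = -4.65034e-09.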